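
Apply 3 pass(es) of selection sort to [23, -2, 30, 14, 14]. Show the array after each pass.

Pass 1: Select minimum -2 at index 1, swap -> [-2, 23, 30, 14, 14]
Pass 2: Select minimum 14 at index 3, swap -> [-2, 14, 30, 23, 14]
Pass 3: Select minimum 14 at index 4, swap -> [-2, 14, 14, 23, 30]


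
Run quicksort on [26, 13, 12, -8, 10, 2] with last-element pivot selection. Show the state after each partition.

Partition 1: pivot=2 at index 1 -> [-8, 2, 12, 26, 10, 13]
Partition 2: pivot=13 at index 4 -> [-8, 2, 12, 10, 13, 26]
Partition 3: pivot=10 at index 2 -> [-8, 2, 10, 12, 13, 26]


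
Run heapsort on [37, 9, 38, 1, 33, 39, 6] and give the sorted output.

Build heap: [39, 33, 38, 1, 9, 37, 6]
Extract 39: [38, 33, 37, 1, 9, 6, 39]
Extract 38: [37, 33, 6, 1, 9, 38, 39]
Extract 37: [33, 9, 6, 1, 37, 38, 39]
Extract 33: [9, 1, 6, 33, 37, 38, 39]
Extract 9: [6, 1, 9, 33, 37, 38, 39]
Extract 6: [1, 6, 9, 33, 37, 38, 39]


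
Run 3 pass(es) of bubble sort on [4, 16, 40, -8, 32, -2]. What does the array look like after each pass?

After pass 1: [4, 16, -8, 32, -2, 40] (3 swaps)
After pass 2: [4, -8, 16, -2, 32, 40] (2 swaps)
After pass 3: [-8, 4, -2, 16, 32, 40] (2 swaps)
Total swaps: 7


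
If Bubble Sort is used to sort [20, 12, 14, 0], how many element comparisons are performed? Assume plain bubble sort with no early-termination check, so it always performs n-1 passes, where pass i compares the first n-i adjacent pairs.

Pass 1: compare adjacent pairs (0,1)..(2,3) = 3 comparison(s), 3 swap(s) -> [12, 14, 0, 20]
Pass 2: compare adjacent pairs (0,1)..(1,2) = 2 comparison(s), 1 swap(s) -> [12, 0, 14, 20]
Pass 3: compare adjacent pairs (0,1)..(0,1) = 1 comparison(s), 1 swap(s) -> [0, 12, 14, 20]
Total comparisons: 3 + 2 + 1 = 6


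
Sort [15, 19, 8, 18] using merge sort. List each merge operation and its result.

Divide and conquer:
  Merge [15] + [19] -> [15, 19]
  Merge [8] + [18] -> [8, 18]
  Merge [15, 19] + [8, 18] -> [8, 15, 18, 19]


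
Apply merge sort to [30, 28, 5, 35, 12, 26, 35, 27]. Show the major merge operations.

Divide and conquer:
  Merge [30] + [28] -> [28, 30]
  Merge [5] + [35] -> [5, 35]
  Merge [28, 30] + [5, 35] -> [5, 28, 30, 35]
  Merge [12] + [26] -> [12, 26]
  Merge [35] + [27] -> [27, 35]
  Merge [12, 26] + [27, 35] -> [12, 26, 27, 35]
  Merge [5, 28, 30, 35] + [12, 26, 27, 35] -> [5, 12, 26, 27, 28, 30, 35, 35]


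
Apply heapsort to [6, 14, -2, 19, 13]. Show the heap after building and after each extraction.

Build heap: [19, 14, -2, 6, 13]
Extract 19: [14, 13, -2, 6, 19]
Extract 14: [13, 6, -2, 14, 19]
Extract 13: [6, -2, 13, 14, 19]
Extract 6: [-2, 6, 13, 14, 19]


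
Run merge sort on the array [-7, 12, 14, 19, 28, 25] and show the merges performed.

Divide and conquer:
  Merge [12] + [14] -> [12, 14]
  Merge [-7] + [12, 14] -> [-7, 12, 14]
  Merge [28] + [25] -> [25, 28]
  Merge [19] + [25, 28] -> [19, 25, 28]
  Merge [-7, 12, 14] + [19, 25, 28] -> [-7, 12, 14, 19, 25, 28]


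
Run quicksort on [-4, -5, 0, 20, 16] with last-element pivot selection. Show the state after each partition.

Partition 1: pivot=16 at index 3 -> [-4, -5, 0, 16, 20]
Partition 2: pivot=0 at index 2 -> [-4, -5, 0, 16, 20]
Partition 3: pivot=-5 at index 0 -> [-5, -4, 0, 16, 20]


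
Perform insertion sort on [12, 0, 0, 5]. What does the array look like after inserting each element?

First element 12 is already 'sorted'
Insert 0: shifted 1 elements -> [0, 12, 0, 5]
Insert 0: shifted 1 elements -> [0, 0, 12, 5]
Insert 5: shifted 1 elements -> [0, 0, 5, 12]


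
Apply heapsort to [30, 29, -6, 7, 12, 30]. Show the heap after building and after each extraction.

Build heap: [30, 29, 30, 7, 12, -6]
Extract 30: [30, 29, -6, 7, 12, 30]
Extract 30: [29, 12, -6, 7, 30, 30]
Extract 29: [12, 7, -6, 29, 30, 30]
Extract 12: [7, -6, 12, 29, 30, 30]
Extract 7: [-6, 7, 12, 29, 30, 30]


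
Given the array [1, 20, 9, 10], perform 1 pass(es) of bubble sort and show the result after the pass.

After pass 1: [1, 9, 10, 20] (2 swaps)
Total swaps: 2


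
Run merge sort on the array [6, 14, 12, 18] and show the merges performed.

Divide and conquer:
  Merge [6] + [14] -> [6, 14]
  Merge [12] + [18] -> [12, 18]
  Merge [6, 14] + [12, 18] -> [6, 12, 14, 18]


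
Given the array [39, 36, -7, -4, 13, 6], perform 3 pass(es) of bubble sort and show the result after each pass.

After pass 1: [36, -7, -4, 13, 6, 39] (5 swaps)
After pass 2: [-7, -4, 13, 6, 36, 39] (4 swaps)
After pass 3: [-7, -4, 6, 13, 36, 39] (1 swaps)
Total swaps: 10


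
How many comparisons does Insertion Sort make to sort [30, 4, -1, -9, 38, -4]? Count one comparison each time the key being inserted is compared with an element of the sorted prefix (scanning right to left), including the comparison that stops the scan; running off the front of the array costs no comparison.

Insert 4: 30 > 4 (shift), reached front = 1 comparison(s) -> [4, 30, -1, -9, 38, -4]
Insert -1: 30 > -1 (shift), 4 > -1 (shift), reached front = 2 comparison(s) -> [-1, 4, 30, -9, 38, -4]
Insert -9: 30 > -9 (shift), 4 > -9 (shift), -1 > -9 (shift), reached front = 3 comparison(s) -> [-9, -1, 4, 30, 38, -4]
Insert 38: 30 <= 38 (stop) = 1 comparison(s) -> [-9, -1, 4, 30, 38, -4]
Insert -4: 38 > -4 (shift), 30 > -4 (shift), 4 > -4 (shift), -1 > -4 (shift), -9 <= -4 (stop) = 5 comparison(s) -> [-9, -4, -1, 4, 30, 38]
Total comparisons: 1 + 2 + 3 + 1 + 5 = 12


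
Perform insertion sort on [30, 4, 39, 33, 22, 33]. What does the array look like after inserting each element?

First element 30 is already 'sorted'
Insert 4: shifted 1 elements -> [4, 30, 39, 33, 22, 33]
Insert 39: shifted 0 elements -> [4, 30, 39, 33, 22, 33]
Insert 33: shifted 1 elements -> [4, 30, 33, 39, 22, 33]
Insert 22: shifted 3 elements -> [4, 22, 30, 33, 39, 33]
Insert 33: shifted 1 elements -> [4, 22, 30, 33, 33, 39]


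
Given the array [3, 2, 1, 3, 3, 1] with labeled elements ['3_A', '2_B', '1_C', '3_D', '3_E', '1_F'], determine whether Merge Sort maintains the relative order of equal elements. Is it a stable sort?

Trace Merge Sort on the labeled array (the key is the number; the letter only tracks identity):
  Merge [2_B] + [1_C] -> [1_C, 2_B]
  Merge [3_A] + [1_C, 2_B] -> [1_C, 2_B, 3_A]
  Merge [3_E] + [1_F] -> [1_F, 3_E]
  Merge [3_D] + [1_F, 3_E] -> [1_F, 3_D, 3_E]
  Merge [1_C, 2_B, 3_A] + [1_F, 3_D, 3_E] -> [1_C, 1_F, 2_B, 3_A, 3_D, 3_E]
Final order: [1_C, 1_F, 2_B, 3_A, 3_D, 3_E]
Equal keys:
  value 1: originally 1_C, 1_F; after sorting 1_C, 1_F -> order preserved
  value 3: originally 3_A, 3_D, 3_E; after sorting 3_A, 3_D, 3_E -> order preserved
All equal keys kept their original relative order. Merge Sort is stable: when the heads of the two halves are equal the merge takes from the left half first.
Answer: Stable


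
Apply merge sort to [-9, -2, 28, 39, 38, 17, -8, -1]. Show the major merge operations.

Divide and conquer:
  Merge [-9] + [-2] -> [-9, -2]
  Merge [28] + [39] -> [28, 39]
  Merge [-9, -2] + [28, 39] -> [-9, -2, 28, 39]
  Merge [38] + [17] -> [17, 38]
  Merge [-8] + [-1] -> [-8, -1]
  Merge [17, 38] + [-8, -1] -> [-8, -1, 17, 38]
  Merge [-9, -2, 28, 39] + [-8, -1, 17, 38] -> [-9, -8, -2, -1, 17, 28, 38, 39]


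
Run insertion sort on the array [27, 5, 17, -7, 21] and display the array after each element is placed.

First element 27 is already 'sorted'
Insert 5: shifted 1 elements -> [5, 27, 17, -7, 21]
Insert 17: shifted 1 elements -> [5, 17, 27, -7, 21]
Insert -7: shifted 3 elements -> [-7, 5, 17, 27, 21]
Insert 21: shifted 1 elements -> [-7, 5, 17, 21, 27]


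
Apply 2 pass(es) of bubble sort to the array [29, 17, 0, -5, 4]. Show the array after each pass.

After pass 1: [17, 0, -5, 4, 29] (4 swaps)
After pass 2: [0, -5, 4, 17, 29] (3 swaps)
Total swaps: 7


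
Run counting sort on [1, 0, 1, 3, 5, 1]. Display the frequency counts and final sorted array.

Count array: [1, 3, 0, 1, 0, 1]
(count[i] = number of elements equal to i)
Cumulative count: [1, 4, 4, 5, 5, 6]
Sorted: [0, 1, 1, 1, 3, 5]


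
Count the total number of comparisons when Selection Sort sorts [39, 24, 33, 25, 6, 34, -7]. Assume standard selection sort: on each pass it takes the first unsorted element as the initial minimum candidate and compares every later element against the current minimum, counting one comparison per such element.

Pass 1: scan indices 1..6 for the minimum = 6 comparison(s); min is -7, place at index 0 -> [-7, 24, 33, 25, 6, 34, 39]
Pass 2: scan indices 2..6 for the minimum = 5 comparison(s); min is 6, place at index 1 -> [-7, 6, 33, 25, 24, 34, 39]
Pass 3: scan indices 3..6 for the minimum = 4 comparison(s); min is 24, place at index 2 -> [-7, 6, 24, 25, 33, 34, 39]
Pass 4: scan indices 4..6 for the minimum = 3 comparison(s); min is 25, place at index 3 -> [-7, 6, 24, 25, 33, 34, 39]
Pass 5: scan indices 5..6 for the minimum = 2 comparison(s); min is 33, place at index 4 -> [-7, 6, 24, 25, 33, 34, 39]
Pass 6: scan indices 6..6 for the minimum = 1 comparison(s); min is 34, place at index 5 -> [-7, 6, 24, 25, 33, 34, 39]
Selection sort always scans the whole unsorted suffix, so the count is (n-1) + (n-2) + ... + 1 = n(n-1)/2 = 7*6/2 = 21 regardless of the input order.
Total comparisons: 6 + 5 + 4 + 3 + 2 + 1 = 21


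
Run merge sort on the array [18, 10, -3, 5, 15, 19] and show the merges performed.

Divide and conquer:
  Merge [10] + [-3] -> [-3, 10]
  Merge [18] + [-3, 10] -> [-3, 10, 18]
  Merge [15] + [19] -> [15, 19]
  Merge [5] + [15, 19] -> [5, 15, 19]
  Merge [-3, 10, 18] + [5, 15, 19] -> [-3, 5, 10, 15, 18, 19]


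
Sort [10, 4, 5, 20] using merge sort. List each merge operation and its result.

Divide and conquer:
  Merge [10] + [4] -> [4, 10]
  Merge [5] + [20] -> [5, 20]
  Merge [4, 10] + [5, 20] -> [4, 5, 10, 20]


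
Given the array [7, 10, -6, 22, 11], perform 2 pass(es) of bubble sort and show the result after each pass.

After pass 1: [7, -6, 10, 11, 22] (2 swaps)
After pass 2: [-6, 7, 10, 11, 22] (1 swaps)
Total swaps: 3


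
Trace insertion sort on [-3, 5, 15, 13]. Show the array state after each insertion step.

First element -3 is already 'sorted'
Insert 5: shifted 0 elements -> [-3, 5, 15, 13]
Insert 15: shifted 0 elements -> [-3, 5, 15, 13]
Insert 13: shifted 1 elements -> [-3, 5, 13, 15]


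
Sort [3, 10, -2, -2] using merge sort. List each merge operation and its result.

Divide and conquer:
  Merge [3] + [10] -> [3, 10]
  Merge [-2] + [-2] -> [-2, -2]
  Merge [3, 10] + [-2, -2] -> [-2, -2, 3, 10]


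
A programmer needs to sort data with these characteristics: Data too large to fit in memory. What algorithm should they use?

Best choice: External merge sort
Reason: Minimizes disk I/O by sequential reads/writes


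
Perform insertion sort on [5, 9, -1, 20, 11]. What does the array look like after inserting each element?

First element 5 is already 'sorted'
Insert 9: shifted 0 elements -> [5, 9, -1, 20, 11]
Insert -1: shifted 2 elements -> [-1, 5, 9, 20, 11]
Insert 20: shifted 0 elements -> [-1, 5, 9, 20, 11]
Insert 11: shifted 1 elements -> [-1, 5, 9, 11, 20]


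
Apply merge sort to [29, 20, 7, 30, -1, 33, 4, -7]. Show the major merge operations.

Divide and conquer:
  Merge [29] + [20] -> [20, 29]
  Merge [7] + [30] -> [7, 30]
  Merge [20, 29] + [7, 30] -> [7, 20, 29, 30]
  Merge [-1] + [33] -> [-1, 33]
  Merge [4] + [-7] -> [-7, 4]
  Merge [-1, 33] + [-7, 4] -> [-7, -1, 4, 33]
  Merge [7, 20, 29, 30] + [-7, -1, 4, 33] -> [-7, -1, 4, 7, 20, 29, 30, 33]


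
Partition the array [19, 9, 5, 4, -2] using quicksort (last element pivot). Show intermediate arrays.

Partition 1: pivot=-2 at index 0 -> [-2, 9, 5, 4, 19]
Partition 2: pivot=19 at index 4 -> [-2, 9, 5, 4, 19]
Partition 3: pivot=4 at index 1 -> [-2, 4, 5, 9, 19]
Partition 4: pivot=9 at index 3 -> [-2, 4, 5, 9, 19]


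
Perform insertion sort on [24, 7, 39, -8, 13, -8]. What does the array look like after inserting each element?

First element 24 is already 'sorted'
Insert 7: shifted 1 elements -> [7, 24, 39, -8, 13, -8]
Insert 39: shifted 0 elements -> [7, 24, 39, -8, 13, -8]
Insert -8: shifted 3 elements -> [-8, 7, 24, 39, 13, -8]
Insert 13: shifted 2 elements -> [-8, 7, 13, 24, 39, -8]
Insert -8: shifted 4 elements -> [-8, -8, 7, 13, 24, 39]


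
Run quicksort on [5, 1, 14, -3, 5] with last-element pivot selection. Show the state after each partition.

Partition 1: pivot=5 at index 3 -> [5, 1, -3, 5, 14]
Partition 2: pivot=-3 at index 0 -> [-3, 1, 5, 5, 14]
Partition 3: pivot=5 at index 2 -> [-3, 1, 5, 5, 14]


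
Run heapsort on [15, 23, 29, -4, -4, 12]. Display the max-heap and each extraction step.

Build heap: [29, 23, 15, -4, -4, 12]
Extract 29: [23, 12, 15, -4, -4, 29]
Extract 23: [15, 12, -4, -4, 23, 29]
Extract 15: [12, -4, -4, 15, 23, 29]
Extract 12: [-4, -4, 12, 15, 23, 29]
Extract -4: [-4, -4, 12, 15, 23, 29]


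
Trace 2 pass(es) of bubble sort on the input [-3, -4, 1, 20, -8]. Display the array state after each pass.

After pass 1: [-4, -3, 1, -8, 20] (2 swaps)
After pass 2: [-4, -3, -8, 1, 20] (1 swaps)
Total swaps: 3


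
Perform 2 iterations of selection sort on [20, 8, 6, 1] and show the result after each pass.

Pass 1: Select minimum 1 at index 3, swap -> [1, 8, 6, 20]
Pass 2: Select minimum 6 at index 2, swap -> [1, 6, 8, 20]


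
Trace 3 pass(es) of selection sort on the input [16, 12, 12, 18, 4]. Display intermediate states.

Pass 1: Select minimum 4 at index 4, swap -> [4, 12, 12, 18, 16]
Pass 2: Select minimum 12 at index 1, swap -> [4, 12, 12, 18, 16]
Pass 3: Select minimum 12 at index 2, swap -> [4, 12, 12, 18, 16]


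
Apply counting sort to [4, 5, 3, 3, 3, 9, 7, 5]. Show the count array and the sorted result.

Count array: [0, 0, 0, 3, 1, 2, 0, 1, 0, 1]
(count[i] = number of elements equal to i)
Cumulative count: [0, 0, 0, 3, 4, 6, 6, 7, 7, 8]
Sorted: [3, 3, 3, 4, 5, 5, 7, 9]


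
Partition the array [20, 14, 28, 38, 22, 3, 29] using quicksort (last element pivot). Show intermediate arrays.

Partition 1: pivot=29 at index 5 -> [20, 14, 28, 22, 3, 29, 38]
Partition 2: pivot=3 at index 0 -> [3, 14, 28, 22, 20, 29, 38]
Partition 3: pivot=20 at index 2 -> [3, 14, 20, 22, 28, 29, 38]
Partition 4: pivot=28 at index 4 -> [3, 14, 20, 22, 28, 29, 38]


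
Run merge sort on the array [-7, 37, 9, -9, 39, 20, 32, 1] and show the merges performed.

Divide and conquer:
  Merge [-7] + [37] -> [-7, 37]
  Merge [9] + [-9] -> [-9, 9]
  Merge [-7, 37] + [-9, 9] -> [-9, -7, 9, 37]
  Merge [39] + [20] -> [20, 39]
  Merge [32] + [1] -> [1, 32]
  Merge [20, 39] + [1, 32] -> [1, 20, 32, 39]
  Merge [-9, -7, 9, 37] + [1, 20, 32, 39] -> [-9, -7, 1, 9, 20, 32, 37, 39]


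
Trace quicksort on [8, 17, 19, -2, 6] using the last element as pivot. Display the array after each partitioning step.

Partition 1: pivot=6 at index 1 -> [-2, 6, 19, 8, 17]
Partition 2: pivot=17 at index 3 -> [-2, 6, 8, 17, 19]


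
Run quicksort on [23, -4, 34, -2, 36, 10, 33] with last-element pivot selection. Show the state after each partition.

Partition 1: pivot=33 at index 4 -> [23, -4, -2, 10, 33, 34, 36]
Partition 2: pivot=10 at index 2 -> [-4, -2, 10, 23, 33, 34, 36]
Partition 3: pivot=-2 at index 1 -> [-4, -2, 10, 23, 33, 34, 36]
Partition 4: pivot=36 at index 6 -> [-4, -2, 10, 23, 33, 34, 36]


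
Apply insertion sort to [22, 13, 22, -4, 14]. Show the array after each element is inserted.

First element 22 is already 'sorted'
Insert 13: shifted 1 elements -> [13, 22, 22, -4, 14]
Insert 22: shifted 0 elements -> [13, 22, 22, -4, 14]
Insert -4: shifted 3 elements -> [-4, 13, 22, 22, 14]
Insert 14: shifted 2 elements -> [-4, 13, 14, 22, 22]


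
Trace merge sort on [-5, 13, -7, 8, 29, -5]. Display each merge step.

Divide and conquer:
  Merge [13] + [-7] -> [-7, 13]
  Merge [-5] + [-7, 13] -> [-7, -5, 13]
  Merge [29] + [-5] -> [-5, 29]
  Merge [8] + [-5, 29] -> [-5, 8, 29]
  Merge [-7, -5, 13] + [-5, 8, 29] -> [-7, -5, -5, 8, 13, 29]


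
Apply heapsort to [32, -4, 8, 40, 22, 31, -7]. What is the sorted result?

Build heap: [40, 32, 31, -4, 22, 8, -7]
Extract 40: [32, 22, 31, -4, -7, 8, 40]
Extract 32: [31, 22, 8, -4, -7, 32, 40]
Extract 31: [22, -4, 8, -7, 31, 32, 40]
Extract 22: [8, -4, -7, 22, 31, 32, 40]
Extract 8: [-4, -7, 8, 22, 31, 32, 40]
Extract -4: [-7, -4, 8, 22, 31, 32, 40]


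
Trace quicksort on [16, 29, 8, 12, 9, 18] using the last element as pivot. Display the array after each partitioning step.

Partition 1: pivot=18 at index 4 -> [16, 8, 12, 9, 18, 29]
Partition 2: pivot=9 at index 1 -> [8, 9, 12, 16, 18, 29]
Partition 3: pivot=16 at index 3 -> [8, 9, 12, 16, 18, 29]


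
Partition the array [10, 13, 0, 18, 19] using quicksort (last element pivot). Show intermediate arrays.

Partition 1: pivot=19 at index 4 -> [10, 13, 0, 18, 19]
Partition 2: pivot=18 at index 3 -> [10, 13, 0, 18, 19]
Partition 3: pivot=0 at index 0 -> [0, 13, 10, 18, 19]
Partition 4: pivot=10 at index 1 -> [0, 10, 13, 18, 19]


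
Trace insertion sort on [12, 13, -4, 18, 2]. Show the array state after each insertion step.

First element 12 is already 'sorted'
Insert 13: shifted 0 elements -> [12, 13, -4, 18, 2]
Insert -4: shifted 2 elements -> [-4, 12, 13, 18, 2]
Insert 18: shifted 0 elements -> [-4, 12, 13, 18, 2]
Insert 2: shifted 3 elements -> [-4, 2, 12, 13, 18]


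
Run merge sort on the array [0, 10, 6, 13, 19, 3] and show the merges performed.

Divide and conquer:
  Merge [10] + [6] -> [6, 10]
  Merge [0] + [6, 10] -> [0, 6, 10]
  Merge [19] + [3] -> [3, 19]
  Merge [13] + [3, 19] -> [3, 13, 19]
  Merge [0, 6, 10] + [3, 13, 19] -> [0, 3, 6, 10, 13, 19]


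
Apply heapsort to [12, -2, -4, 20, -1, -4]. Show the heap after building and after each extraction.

Build heap: [20, 12, -4, -2, -1, -4]
Extract 20: [12, -1, -4, -2, -4, 20]
Extract 12: [-1, -2, -4, -4, 12, 20]
Extract -1: [-2, -4, -4, -1, 12, 20]
Extract -2: [-4, -4, -2, -1, 12, 20]
Extract -4: [-4, -4, -2, -1, 12, 20]


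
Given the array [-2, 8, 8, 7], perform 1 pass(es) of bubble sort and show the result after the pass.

After pass 1: [-2, 8, 7, 8] (1 swaps)
Total swaps: 1


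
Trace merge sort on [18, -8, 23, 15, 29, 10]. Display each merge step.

Divide and conquer:
  Merge [-8] + [23] -> [-8, 23]
  Merge [18] + [-8, 23] -> [-8, 18, 23]
  Merge [29] + [10] -> [10, 29]
  Merge [15] + [10, 29] -> [10, 15, 29]
  Merge [-8, 18, 23] + [10, 15, 29] -> [-8, 10, 15, 18, 23, 29]


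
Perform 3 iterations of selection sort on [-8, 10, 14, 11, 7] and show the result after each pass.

Pass 1: Select minimum -8 at index 0, swap -> [-8, 10, 14, 11, 7]
Pass 2: Select minimum 7 at index 4, swap -> [-8, 7, 14, 11, 10]
Pass 3: Select minimum 10 at index 4, swap -> [-8, 7, 10, 11, 14]


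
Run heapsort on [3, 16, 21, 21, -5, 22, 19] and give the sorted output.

Build heap: [22, 21, 21, 16, -5, 3, 19]
Extract 22: [21, 19, 21, 16, -5, 3, 22]
Extract 21: [21, 19, 3, 16, -5, 21, 22]
Extract 21: [19, 16, 3, -5, 21, 21, 22]
Extract 19: [16, -5, 3, 19, 21, 21, 22]
Extract 16: [3, -5, 16, 19, 21, 21, 22]
Extract 3: [-5, 3, 16, 19, 21, 21, 22]


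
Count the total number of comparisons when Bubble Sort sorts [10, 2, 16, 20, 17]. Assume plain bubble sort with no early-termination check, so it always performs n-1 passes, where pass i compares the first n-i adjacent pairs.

Pass 1: compare adjacent pairs (0,1)..(3,4) = 4 comparison(s), 2 swap(s) -> [2, 10, 16, 17, 20]
Pass 2: compare adjacent pairs (0,1)..(2,3) = 3 comparison(s), 0 swap(s) -> [2, 10, 16, 17, 20]
Pass 3: compare adjacent pairs (0,1)..(1,2) = 2 comparison(s), 0 swap(s) -> [2, 10, 16, 17, 20]
Pass 4: compare adjacent pairs (0,1)..(0,1) = 1 comparison(s), 0 swap(s) -> [2, 10, 16, 17, 20]
Total comparisons: 4 + 3 + 2 + 1 = 10


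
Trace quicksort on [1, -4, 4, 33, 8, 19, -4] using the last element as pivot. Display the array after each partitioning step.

Partition 1: pivot=-4 at index 1 -> [-4, -4, 4, 33, 8, 19, 1]
Partition 2: pivot=1 at index 2 -> [-4, -4, 1, 33, 8, 19, 4]
Partition 3: pivot=4 at index 3 -> [-4, -4, 1, 4, 8, 19, 33]
Partition 4: pivot=33 at index 6 -> [-4, -4, 1, 4, 8, 19, 33]
Partition 5: pivot=19 at index 5 -> [-4, -4, 1, 4, 8, 19, 33]


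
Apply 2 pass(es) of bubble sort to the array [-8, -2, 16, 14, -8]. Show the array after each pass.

After pass 1: [-8, -2, 14, -8, 16] (2 swaps)
After pass 2: [-8, -2, -8, 14, 16] (1 swaps)
Total swaps: 3


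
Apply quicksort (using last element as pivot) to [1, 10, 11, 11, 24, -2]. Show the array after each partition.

Partition 1: pivot=-2 at index 0 -> [-2, 10, 11, 11, 24, 1]
Partition 2: pivot=1 at index 1 -> [-2, 1, 11, 11, 24, 10]
Partition 3: pivot=10 at index 2 -> [-2, 1, 10, 11, 24, 11]
Partition 4: pivot=11 at index 4 -> [-2, 1, 10, 11, 11, 24]


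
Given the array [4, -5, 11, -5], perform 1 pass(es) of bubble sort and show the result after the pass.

After pass 1: [-5, 4, -5, 11] (2 swaps)
Total swaps: 2


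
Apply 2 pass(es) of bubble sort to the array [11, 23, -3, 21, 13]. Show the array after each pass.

After pass 1: [11, -3, 21, 13, 23] (3 swaps)
After pass 2: [-3, 11, 13, 21, 23] (2 swaps)
Total swaps: 5


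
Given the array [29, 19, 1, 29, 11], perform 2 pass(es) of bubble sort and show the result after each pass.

After pass 1: [19, 1, 29, 11, 29] (3 swaps)
After pass 2: [1, 19, 11, 29, 29] (2 swaps)
Total swaps: 5


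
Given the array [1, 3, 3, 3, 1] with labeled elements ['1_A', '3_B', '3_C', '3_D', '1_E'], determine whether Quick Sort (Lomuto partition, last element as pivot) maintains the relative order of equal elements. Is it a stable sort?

Trace Quick Sort on the labeled array (the key is the number; the letter only tracks identity):
  Partition indices 0..4 around pivot 1_E -> [1_A, 1_E, 3_C, 3_D, 3_B]
  Partition indices 2..4 around pivot 3_B -> [1_A, 1_E, 3_C, 3_D, 3_B]
  Partition indices 2..3 around pivot 3_D -> [1_A, 1_E, 3_C, 3_D, 3_B]
Final order: [1_A, 1_E, 3_C, 3_D, 3_B]
Equal keys:
  value 1: originally 1_A, 1_E; after sorting 1_A, 1_E -> order preserved
  value 3: originally 3_B, 3_C, 3_D; after sorting 3_C, 3_D, 3_B -> order changed
Equal keys were reordered, so Quick Sort is not stable: partition swaps elements across long distances and can reorder equal keys. (One such input is enough; an unstable sort may happen to preserve order on other inputs, but it gives no guarantee.)
Answer: Not stable


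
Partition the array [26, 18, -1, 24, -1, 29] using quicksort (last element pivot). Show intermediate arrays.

Partition 1: pivot=29 at index 5 -> [26, 18, -1, 24, -1, 29]
Partition 2: pivot=-1 at index 1 -> [-1, -1, 26, 24, 18, 29]
Partition 3: pivot=18 at index 2 -> [-1, -1, 18, 24, 26, 29]
Partition 4: pivot=26 at index 4 -> [-1, -1, 18, 24, 26, 29]


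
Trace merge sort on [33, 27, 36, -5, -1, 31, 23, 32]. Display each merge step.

Divide and conquer:
  Merge [33] + [27] -> [27, 33]
  Merge [36] + [-5] -> [-5, 36]
  Merge [27, 33] + [-5, 36] -> [-5, 27, 33, 36]
  Merge [-1] + [31] -> [-1, 31]
  Merge [23] + [32] -> [23, 32]
  Merge [-1, 31] + [23, 32] -> [-1, 23, 31, 32]
  Merge [-5, 27, 33, 36] + [-1, 23, 31, 32] -> [-5, -1, 23, 27, 31, 32, 33, 36]


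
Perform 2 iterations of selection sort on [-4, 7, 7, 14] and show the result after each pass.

Pass 1: Select minimum -4 at index 0, swap -> [-4, 7, 7, 14]
Pass 2: Select minimum 7 at index 1, swap -> [-4, 7, 7, 14]


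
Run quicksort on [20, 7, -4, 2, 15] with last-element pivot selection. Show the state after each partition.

Partition 1: pivot=15 at index 3 -> [7, -4, 2, 15, 20]
Partition 2: pivot=2 at index 1 -> [-4, 2, 7, 15, 20]


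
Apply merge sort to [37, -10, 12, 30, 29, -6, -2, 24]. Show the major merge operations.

Divide and conquer:
  Merge [37] + [-10] -> [-10, 37]
  Merge [12] + [30] -> [12, 30]
  Merge [-10, 37] + [12, 30] -> [-10, 12, 30, 37]
  Merge [29] + [-6] -> [-6, 29]
  Merge [-2] + [24] -> [-2, 24]
  Merge [-6, 29] + [-2, 24] -> [-6, -2, 24, 29]
  Merge [-10, 12, 30, 37] + [-6, -2, 24, 29] -> [-10, -6, -2, 12, 24, 29, 30, 37]


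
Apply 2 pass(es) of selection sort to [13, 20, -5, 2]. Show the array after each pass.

Pass 1: Select minimum -5 at index 2, swap -> [-5, 20, 13, 2]
Pass 2: Select minimum 2 at index 3, swap -> [-5, 2, 13, 20]


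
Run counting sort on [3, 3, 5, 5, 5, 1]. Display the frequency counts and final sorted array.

Count array: [0, 1, 0, 2, 0, 3]
(count[i] = number of elements equal to i)
Cumulative count: [0, 1, 1, 3, 3, 6]
Sorted: [1, 3, 3, 5, 5, 5]


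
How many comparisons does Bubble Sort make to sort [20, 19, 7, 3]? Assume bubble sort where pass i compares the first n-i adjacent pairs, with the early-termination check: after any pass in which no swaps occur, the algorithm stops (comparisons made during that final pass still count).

Pass 1: compare adjacent pairs (0,1)..(2,3) = 3 comparison(s), 3 swap(s) -> [19, 7, 3, 20]
Pass 2: compare adjacent pairs (0,1)..(1,2) = 2 comparison(s), 2 swap(s) -> [7, 3, 19, 20]
Pass 3: compare adjacent pairs (0,1)..(0,1) = 1 comparison(s), 1 swap(s) -> [3, 7, 19, 20]
Every pass made at least one swap, so all n-1 passes run.
Total comparisons: 3 + 2 + 1 = 6


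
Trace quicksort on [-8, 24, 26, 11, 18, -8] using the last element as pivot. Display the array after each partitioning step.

Partition 1: pivot=-8 at index 1 -> [-8, -8, 26, 11, 18, 24]
Partition 2: pivot=24 at index 4 -> [-8, -8, 11, 18, 24, 26]
Partition 3: pivot=18 at index 3 -> [-8, -8, 11, 18, 24, 26]


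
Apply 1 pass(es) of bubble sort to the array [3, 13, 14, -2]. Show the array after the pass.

After pass 1: [3, 13, -2, 14] (1 swaps)
Total swaps: 1


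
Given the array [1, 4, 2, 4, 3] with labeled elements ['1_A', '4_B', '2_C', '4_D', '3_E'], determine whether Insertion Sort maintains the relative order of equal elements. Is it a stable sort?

Trace Insertion Sort on the labeled array (the key is the number; the letter only tracks identity):
  Insert 4_B at index 1: [1_A, 4_B, 2_C, 4_D, 3_E]
  Insert 2_C at index 1: [1_A, 2_C, 4_B, 4_D, 3_E]
  Insert 4_D at index 3: [1_A, 2_C, 4_B, 4_D, 3_E]
  Insert 3_E at index 2: [1_A, 2_C, 3_E, 4_B, 4_D]
Final order: [1_A, 2_C, 3_E, 4_B, 4_D]
Equal keys:
  value 4: originally 4_B, 4_D; after sorting 4_B, 4_D -> order preserved
All equal keys kept their original relative order. Insertion Sort is stable: elements are shifted only while they are strictly greater than the key, so a key is inserted after any equal elements already placed.
Answer: Stable


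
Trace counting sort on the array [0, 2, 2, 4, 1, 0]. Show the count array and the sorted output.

Count array: [2, 1, 2, 0, 1]
(count[i] = number of elements equal to i)
Cumulative count: [2, 3, 5, 5, 6]
Sorted: [0, 0, 1, 2, 2, 4]


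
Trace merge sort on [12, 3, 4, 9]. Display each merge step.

Divide and conquer:
  Merge [12] + [3] -> [3, 12]
  Merge [4] + [9] -> [4, 9]
  Merge [3, 12] + [4, 9] -> [3, 4, 9, 12]


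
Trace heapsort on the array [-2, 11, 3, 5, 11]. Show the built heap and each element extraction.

Build heap: [11, 11, 3, 5, -2]
Extract 11: [11, 5, 3, -2, 11]
Extract 11: [5, -2, 3, 11, 11]
Extract 5: [3, -2, 5, 11, 11]
Extract 3: [-2, 3, 5, 11, 11]


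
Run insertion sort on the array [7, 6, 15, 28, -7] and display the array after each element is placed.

First element 7 is already 'sorted'
Insert 6: shifted 1 elements -> [6, 7, 15, 28, -7]
Insert 15: shifted 0 elements -> [6, 7, 15, 28, -7]
Insert 28: shifted 0 elements -> [6, 7, 15, 28, -7]
Insert -7: shifted 4 elements -> [-7, 6, 7, 15, 28]


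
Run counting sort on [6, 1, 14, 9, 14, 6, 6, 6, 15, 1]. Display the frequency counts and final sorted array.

Count array: [0, 2, 0, 0, 0, 0, 4, 0, 0, 1, 0, 0, 0, 0, 2, 1]
(count[i] = number of elements equal to i)
Cumulative count: [0, 2, 2, 2, 2, 2, 6, 6, 6, 7, 7, 7, 7, 7, 9, 10]
Sorted: [1, 1, 6, 6, 6, 6, 9, 14, 14, 15]


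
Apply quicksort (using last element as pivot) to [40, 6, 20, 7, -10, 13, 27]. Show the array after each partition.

Partition 1: pivot=27 at index 5 -> [6, 20, 7, -10, 13, 27, 40]
Partition 2: pivot=13 at index 3 -> [6, 7, -10, 13, 20, 27, 40]
Partition 3: pivot=-10 at index 0 -> [-10, 7, 6, 13, 20, 27, 40]
Partition 4: pivot=6 at index 1 -> [-10, 6, 7, 13, 20, 27, 40]


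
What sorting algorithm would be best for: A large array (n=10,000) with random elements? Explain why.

Best choice: Quicksort or Mergesort
Reason: Both have O(n log n) average case; quicksort has lower constant factors


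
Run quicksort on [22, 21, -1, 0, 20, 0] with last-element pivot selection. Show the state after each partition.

Partition 1: pivot=0 at index 2 -> [-1, 0, 0, 21, 20, 22]
Partition 2: pivot=0 at index 1 -> [-1, 0, 0, 21, 20, 22]
Partition 3: pivot=22 at index 5 -> [-1, 0, 0, 21, 20, 22]
Partition 4: pivot=20 at index 3 -> [-1, 0, 0, 20, 21, 22]


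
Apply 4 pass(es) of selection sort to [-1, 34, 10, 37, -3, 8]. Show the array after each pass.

Pass 1: Select minimum -3 at index 4, swap -> [-3, 34, 10, 37, -1, 8]
Pass 2: Select minimum -1 at index 4, swap -> [-3, -1, 10, 37, 34, 8]
Pass 3: Select minimum 8 at index 5, swap -> [-3, -1, 8, 37, 34, 10]
Pass 4: Select minimum 10 at index 5, swap -> [-3, -1, 8, 10, 34, 37]


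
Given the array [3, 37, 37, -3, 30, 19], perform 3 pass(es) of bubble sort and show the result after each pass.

After pass 1: [3, 37, -3, 30, 19, 37] (3 swaps)
After pass 2: [3, -3, 30, 19, 37, 37] (3 swaps)
After pass 3: [-3, 3, 19, 30, 37, 37] (2 swaps)
Total swaps: 8


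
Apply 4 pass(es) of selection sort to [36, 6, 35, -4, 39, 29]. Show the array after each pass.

Pass 1: Select minimum -4 at index 3, swap -> [-4, 6, 35, 36, 39, 29]
Pass 2: Select minimum 6 at index 1, swap -> [-4, 6, 35, 36, 39, 29]
Pass 3: Select minimum 29 at index 5, swap -> [-4, 6, 29, 36, 39, 35]
Pass 4: Select minimum 35 at index 5, swap -> [-4, 6, 29, 35, 39, 36]


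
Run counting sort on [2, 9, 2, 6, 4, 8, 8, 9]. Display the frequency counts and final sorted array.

Count array: [0, 0, 2, 0, 1, 0, 1, 0, 2, 2]
(count[i] = number of elements equal to i)
Cumulative count: [0, 0, 2, 2, 3, 3, 4, 4, 6, 8]
Sorted: [2, 2, 4, 6, 8, 8, 9, 9]


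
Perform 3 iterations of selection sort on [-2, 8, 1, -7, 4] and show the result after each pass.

Pass 1: Select minimum -7 at index 3, swap -> [-7, 8, 1, -2, 4]
Pass 2: Select minimum -2 at index 3, swap -> [-7, -2, 1, 8, 4]
Pass 3: Select minimum 1 at index 2, swap -> [-7, -2, 1, 8, 4]


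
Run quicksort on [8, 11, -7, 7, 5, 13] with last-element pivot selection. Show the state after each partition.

Partition 1: pivot=13 at index 5 -> [8, 11, -7, 7, 5, 13]
Partition 2: pivot=5 at index 1 -> [-7, 5, 8, 7, 11, 13]
Partition 3: pivot=11 at index 4 -> [-7, 5, 8, 7, 11, 13]
Partition 4: pivot=7 at index 2 -> [-7, 5, 7, 8, 11, 13]


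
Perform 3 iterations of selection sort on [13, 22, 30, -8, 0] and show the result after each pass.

Pass 1: Select minimum -8 at index 3, swap -> [-8, 22, 30, 13, 0]
Pass 2: Select minimum 0 at index 4, swap -> [-8, 0, 30, 13, 22]
Pass 3: Select minimum 13 at index 3, swap -> [-8, 0, 13, 30, 22]


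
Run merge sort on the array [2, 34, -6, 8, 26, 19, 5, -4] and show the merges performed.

Divide and conquer:
  Merge [2] + [34] -> [2, 34]
  Merge [-6] + [8] -> [-6, 8]
  Merge [2, 34] + [-6, 8] -> [-6, 2, 8, 34]
  Merge [26] + [19] -> [19, 26]
  Merge [5] + [-4] -> [-4, 5]
  Merge [19, 26] + [-4, 5] -> [-4, 5, 19, 26]
  Merge [-6, 2, 8, 34] + [-4, 5, 19, 26] -> [-6, -4, 2, 5, 8, 19, 26, 34]


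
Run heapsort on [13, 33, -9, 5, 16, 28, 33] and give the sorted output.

Build heap: [33, 16, 33, 5, 13, 28, -9]
Extract 33: [33, 16, 28, 5, 13, -9, 33]
Extract 33: [28, 16, -9, 5, 13, 33, 33]
Extract 28: [16, 13, -9, 5, 28, 33, 33]
Extract 16: [13, 5, -9, 16, 28, 33, 33]
Extract 13: [5, -9, 13, 16, 28, 33, 33]
Extract 5: [-9, 5, 13, 16, 28, 33, 33]


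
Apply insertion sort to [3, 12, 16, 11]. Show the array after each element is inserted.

First element 3 is already 'sorted'
Insert 12: shifted 0 elements -> [3, 12, 16, 11]
Insert 16: shifted 0 elements -> [3, 12, 16, 11]
Insert 11: shifted 2 elements -> [3, 11, 12, 16]


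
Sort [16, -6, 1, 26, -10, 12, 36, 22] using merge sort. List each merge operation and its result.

Divide and conquer:
  Merge [16] + [-6] -> [-6, 16]
  Merge [1] + [26] -> [1, 26]
  Merge [-6, 16] + [1, 26] -> [-6, 1, 16, 26]
  Merge [-10] + [12] -> [-10, 12]
  Merge [36] + [22] -> [22, 36]
  Merge [-10, 12] + [22, 36] -> [-10, 12, 22, 36]
  Merge [-6, 1, 16, 26] + [-10, 12, 22, 36] -> [-10, -6, 1, 12, 16, 22, 26, 36]


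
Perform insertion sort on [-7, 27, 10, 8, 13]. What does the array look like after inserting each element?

First element -7 is already 'sorted'
Insert 27: shifted 0 elements -> [-7, 27, 10, 8, 13]
Insert 10: shifted 1 elements -> [-7, 10, 27, 8, 13]
Insert 8: shifted 2 elements -> [-7, 8, 10, 27, 13]
Insert 13: shifted 1 elements -> [-7, 8, 10, 13, 27]


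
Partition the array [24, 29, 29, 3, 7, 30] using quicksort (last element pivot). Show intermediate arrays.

Partition 1: pivot=30 at index 5 -> [24, 29, 29, 3, 7, 30]
Partition 2: pivot=7 at index 1 -> [3, 7, 29, 24, 29, 30]
Partition 3: pivot=29 at index 4 -> [3, 7, 29, 24, 29, 30]
Partition 4: pivot=24 at index 2 -> [3, 7, 24, 29, 29, 30]


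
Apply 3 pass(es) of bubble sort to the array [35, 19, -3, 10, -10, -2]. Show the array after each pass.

After pass 1: [19, -3, 10, -10, -2, 35] (5 swaps)
After pass 2: [-3, 10, -10, -2, 19, 35] (4 swaps)
After pass 3: [-3, -10, -2, 10, 19, 35] (2 swaps)
Total swaps: 11


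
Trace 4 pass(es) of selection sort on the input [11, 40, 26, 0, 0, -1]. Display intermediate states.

Pass 1: Select minimum -1 at index 5, swap -> [-1, 40, 26, 0, 0, 11]
Pass 2: Select minimum 0 at index 3, swap -> [-1, 0, 26, 40, 0, 11]
Pass 3: Select minimum 0 at index 4, swap -> [-1, 0, 0, 40, 26, 11]
Pass 4: Select minimum 11 at index 5, swap -> [-1, 0, 0, 11, 26, 40]


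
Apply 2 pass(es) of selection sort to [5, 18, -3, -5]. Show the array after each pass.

Pass 1: Select minimum -5 at index 3, swap -> [-5, 18, -3, 5]
Pass 2: Select minimum -3 at index 2, swap -> [-5, -3, 18, 5]


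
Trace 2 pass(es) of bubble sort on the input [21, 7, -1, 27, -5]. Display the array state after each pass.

After pass 1: [7, -1, 21, -5, 27] (3 swaps)
After pass 2: [-1, 7, -5, 21, 27] (2 swaps)
Total swaps: 5


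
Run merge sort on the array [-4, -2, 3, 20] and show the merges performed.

Divide and conquer:
  Merge [-4] + [-2] -> [-4, -2]
  Merge [3] + [20] -> [3, 20]
  Merge [-4, -2] + [3, 20] -> [-4, -2, 3, 20]


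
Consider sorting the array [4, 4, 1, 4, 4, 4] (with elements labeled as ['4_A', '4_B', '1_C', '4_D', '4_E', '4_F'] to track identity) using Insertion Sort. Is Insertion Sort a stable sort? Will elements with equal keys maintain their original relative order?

Trace Insertion Sort on the labeled array (the key is the number; the letter only tracks identity):
  Insert 4_B at index 1: [4_A, 4_B, 1_C, 4_D, 4_E, 4_F]
  Insert 1_C at index 0: [1_C, 4_A, 4_B, 4_D, 4_E, 4_F]
  Insert 4_D at index 3: [1_C, 4_A, 4_B, 4_D, 4_E, 4_F]
  Insert 4_E at index 4: [1_C, 4_A, 4_B, 4_D, 4_E, 4_F]
  Insert 4_F at index 5: [1_C, 4_A, 4_B, 4_D, 4_E, 4_F]
Final order: [1_C, 4_A, 4_B, 4_D, 4_E, 4_F]
Equal keys:
  value 4: originally 4_A, 4_B, 4_D, 4_E, 4_F; after sorting 4_A, 4_B, 4_D, 4_E, 4_F -> order preserved
All equal keys kept their original relative order. Insertion Sort is stable: elements are shifted only while they are strictly greater than the key, so a key is inserted after any equal elements already placed.
Answer: Stable


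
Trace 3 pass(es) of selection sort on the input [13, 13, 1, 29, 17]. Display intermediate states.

Pass 1: Select minimum 1 at index 2, swap -> [1, 13, 13, 29, 17]
Pass 2: Select minimum 13 at index 1, swap -> [1, 13, 13, 29, 17]
Pass 3: Select minimum 13 at index 2, swap -> [1, 13, 13, 29, 17]


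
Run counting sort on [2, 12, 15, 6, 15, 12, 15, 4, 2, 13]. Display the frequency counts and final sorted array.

Count array: [0, 0, 2, 0, 1, 0, 1, 0, 0, 0, 0, 0, 2, 1, 0, 3]
(count[i] = number of elements equal to i)
Cumulative count: [0, 0, 2, 2, 3, 3, 4, 4, 4, 4, 4, 4, 6, 7, 7, 10]
Sorted: [2, 2, 4, 6, 12, 12, 13, 15, 15, 15]


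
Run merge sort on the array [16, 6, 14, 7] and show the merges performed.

Divide and conquer:
  Merge [16] + [6] -> [6, 16]
  Merge [14] + [7] -> [7, 14]
  Merge [6, 16] + [7, 14] -> [6, 7, 14, 16]


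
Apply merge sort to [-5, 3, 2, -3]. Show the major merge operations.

Divide and conquer:
  Merge [-5] + [3] -> [-5, 3]
  Merge [2] + [-3] -> [-3, 2]
  Merge [-5, 3] + [-3, 2] -> [-5, -3, 2, 3]


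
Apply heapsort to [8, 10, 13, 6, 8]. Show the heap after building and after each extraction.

Build heap: [13, 10, 8, 6, 8]
Extract 13: [10, 8, 8, 6, 13]
Extract 10: [8, 6, 8, 10, 13]
Extract 8: [8, 6, 8, 10, 13]
Extract 8: [6, 8, 8, 10, 13]


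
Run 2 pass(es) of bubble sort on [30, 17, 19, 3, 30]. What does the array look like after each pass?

After pass 1: [17, 19, 3, 30, 30] (3 swaps)
After pass 2: [17, 3, 19, 30, 30] (1 swaps)
Total swaps: 4


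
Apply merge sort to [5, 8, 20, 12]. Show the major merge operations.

Divide and conquer:
  Merge [5] + [8] -> [5, 8]
  Merge [20] + [12] -> [12, 20]
  Merge [5, 8] + [12, 20] -> [5, 8, 12, 20]


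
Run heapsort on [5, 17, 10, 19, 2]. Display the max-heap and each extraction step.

Build heap: [19, 17, 10, 5, 2]
Extract 19: [17, 5, 10, 2, 19]
Extract 17: [10, 5, 2, 17, 19]
Extract 10: [5, 2, 10, 17, 19]
Extract 5: [2, 5, 10, 17, 19]


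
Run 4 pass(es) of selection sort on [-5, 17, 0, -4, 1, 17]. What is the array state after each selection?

Pass 1: Select minimum -5 at index 0, swap -> [-5, 17, 0, -4, 1, 17]
Pass 2: Select minimum -4 at index 3, swap -> [-5, -4, 0, 17, 1, 17]
Pass 3: Select minimum 0 at index 2, swap -> [-5, -4, 0, 17, 1, 17]
Pass 4: Select minimum 1 at index 4, swap -> [-5, -4, 0, 1, 17, 17]


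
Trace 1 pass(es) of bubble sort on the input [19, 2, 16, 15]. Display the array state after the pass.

After pass 1: [2, 16, 15, 19] (3 swaps)
Total swaps: 3


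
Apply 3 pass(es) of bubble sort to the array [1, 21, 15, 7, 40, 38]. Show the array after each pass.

After pass 1: [1, 15, 7, 21, 38, 40] (3 swaps)
After pass 2: [1, 7, 15, 21, 38, 40] (1 swaps)
After pass 3: [1, 7, 15, 21, 38, 40] (0 swaps)
Total swaps: 4


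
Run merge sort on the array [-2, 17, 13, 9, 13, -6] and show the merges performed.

Divide and conquer:
  Merge [17] + [13] -> [13, 17]
  Merge [-2] + [13, 17] -> [-2, 13, 17]
  Merge [13] + [-6] -> [-6, 13]
  Merge [9] + [-6, 13] -> [-6, 9, 13]
  Merge [-2, 13, 17] + [-6, 9, 13] -> [-6, -2, 9, 13, 13, 17]


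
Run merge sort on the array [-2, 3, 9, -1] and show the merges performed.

Divide and conquer:
  Merge [-2] + [3] -> [-2, 3]
  Merge [9] + [-1] -> [-1, 9]
  Merge [-2, 3] + [-1, 9] -> [-2, -1, 3, 9]


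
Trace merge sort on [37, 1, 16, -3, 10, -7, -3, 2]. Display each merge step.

Divide and conquer:
  Merge [37] + [1] -> [1, 37]
  Merge [16] + [-3] -> [-3, 16]
  Merge [1, 37] + [-3, 16] -> [-3, 1, 16, 37]
  Merge [10] + [-7] -> [-7, 10]
  Merge [-3] + [2] -> [-3, 2]
  Merge [-7, 10] + [-3, 2] -> [-7, -3, 2, 10]
  Merge [-3, 1, 16, 37] + [-7, -3, 2, 10] -> [-7, -3, -3, 1, 2, 10, 16, 37]


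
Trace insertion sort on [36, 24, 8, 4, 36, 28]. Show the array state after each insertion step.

First element 36 is already 'sorted'
Insert 24: shifted 1 elements -> [24, 36, 8, 4, 36, 28]
Insert 8: shifted 2 elements -> [8, 24, 36, 4, 36, 28]
Insert 4: shifted 3 elements -> [4, 8, 24, 36, 36, 28]
Insert 36: shifted 0 elements -> [4, 8, 24, 36, 36, 28]
Insert 28: shifted 2 elements -> [4, 8, 24, 28, 36, 36]


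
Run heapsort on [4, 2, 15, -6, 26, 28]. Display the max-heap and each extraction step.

Build heap: [28, 26, 15, -6, 2, 4]
Extract 28: [26, 4, 15, -6, 2, 28]
Extract 26: [15, 4, 2, -6, 26, 28]
Extract 15: [4, -6, 2, 15, 26, 28]
Extract 4: [2, -6, 4, 15, 26, 28]
Extract 2: [-6, 2, 4, 15, 26, 28]
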